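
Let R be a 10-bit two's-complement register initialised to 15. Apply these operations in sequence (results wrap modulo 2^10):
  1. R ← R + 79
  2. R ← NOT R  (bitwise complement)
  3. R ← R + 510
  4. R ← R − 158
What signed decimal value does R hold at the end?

Start: R = 15 = 0000001111.
R = 15 + 79 = 94 = 0001011110
R = NOT 0001011110 = 1110100001 = -95
R = -95 + 510 = 415 = 0110011111
R = 415 − 158 = 257 = 0100000001

257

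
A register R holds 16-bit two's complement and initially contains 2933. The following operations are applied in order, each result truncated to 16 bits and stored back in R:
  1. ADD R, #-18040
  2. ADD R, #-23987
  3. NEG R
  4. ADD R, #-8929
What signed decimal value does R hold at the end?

30165

Start: R = 2933 = 0000101101110101.
R = 2933 + (-18040) = -15107 = 1100010011111101
R = -15107 + (-23987) = -39094; wraps to 26442 = 0110011101001010
R = −(26442) = -26442 = 1001100010110110
R = -26442 + (-8929) = -35371; wraps to 30165 = 0111010111010101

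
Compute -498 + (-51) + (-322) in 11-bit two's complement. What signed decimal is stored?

-498 + (-51) = -549 (10111011011)
-549 + (-322) = -871 (10010011001)

-871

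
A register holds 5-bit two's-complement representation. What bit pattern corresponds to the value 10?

10 is non-negative, so write it directly in 5 bits: 01010.

01010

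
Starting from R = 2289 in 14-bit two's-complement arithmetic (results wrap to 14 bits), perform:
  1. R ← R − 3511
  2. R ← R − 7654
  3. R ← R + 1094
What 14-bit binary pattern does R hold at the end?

Start: R = 2289 = 00100011110001.
R = 2289 − 3511 = -1222 = 11101100111010
R = -1222 − 7654 = -8876; wraps to 7508 = 01110101010100
R = 7508 + 1094 = 8602; wraps to -7782 = 10000110011010

10000110011010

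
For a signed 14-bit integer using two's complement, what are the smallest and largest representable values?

min = -8192, max = 8191

Minimum: −2^13 = -8192.
Maximum: 2^13 − 1 = 8191.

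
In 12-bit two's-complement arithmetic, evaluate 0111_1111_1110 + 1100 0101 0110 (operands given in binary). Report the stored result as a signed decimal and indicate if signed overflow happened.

0111_1111_1110 → 011111111110 = 2046 (signed)
1100 0101 0110 → 110001010110 = -938 (signed)
  011111111110
+ 110001010110
= 010001010100  (discard carry-out 1)
Result 010001010100: MSB = 0 → value 1108.
Addends have opposite signs, so signed overflow cannot occur.

1108; no overflow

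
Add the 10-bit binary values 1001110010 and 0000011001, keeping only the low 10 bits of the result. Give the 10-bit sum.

  1001110010
+ 0000011001
= 1010001011

1010001011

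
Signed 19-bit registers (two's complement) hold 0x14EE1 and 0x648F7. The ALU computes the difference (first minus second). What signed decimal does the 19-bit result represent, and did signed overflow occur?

198122; no overflow

0x14EE1 = 0010100111011100001 = 85729 (signed)
0x648F7 = 1100100100011110111 = -112393 (signed)
Subtract via negate-and-add: invert 1100100100011110111 + 1 = 0011011011100001001 (i.e. 112393).
  0010100111011100001
+ 0011011011100001001
= 0110000010111101010
Result 0110000010111101010: MSB = 0 → value 198122.
Both addends (after negating the subtrahend) are non-negative and so is the stored result: no signed overflow.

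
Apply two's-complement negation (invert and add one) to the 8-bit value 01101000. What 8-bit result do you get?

10011000

Invert: 10010111. Add 1: 10011000.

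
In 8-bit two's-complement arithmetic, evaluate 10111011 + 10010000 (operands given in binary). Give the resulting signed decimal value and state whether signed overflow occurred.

10111011 = -69 (signed)
10010000 = -112 (signed)
  10111011
+ 10010000
= 01001011  (discard carry-out 1)
Result 01001011: MSB = 0 → value 75.
Both addends are negative but the stored result is non-negative: signed overflow. The true value -69 + (-112) = -181 lies outside [-128, 127].

75; overflow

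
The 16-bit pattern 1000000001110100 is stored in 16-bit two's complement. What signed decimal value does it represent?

-32652

MSB is 1, so the value is negative.
Invert: 0111111110001011. Add 1: 0111111110001100 = 32652. So the value is −32652.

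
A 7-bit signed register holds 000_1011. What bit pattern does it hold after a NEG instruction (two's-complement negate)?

Invert: 1110100. Add 1: 1110101.
Check: 0001011 = 11, 1110101 = -11.

1110101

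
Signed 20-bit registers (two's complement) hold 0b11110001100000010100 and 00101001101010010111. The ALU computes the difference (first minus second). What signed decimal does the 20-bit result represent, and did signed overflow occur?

0b11110001100000010100 → 11110001100000010100 = -59372 (signed)
00101001101010010111 = 170647 (signed)
Subtract via negate-and-add: invert 00101001101010010111 + 1 = 11010110010101101001 (i.e. -170647).
  11110001100000010100
+ 11010110010101101001
= 11000111110101111101  (discard carry-out 1)
Result 11000111110101111101: MSB = 1 → 818557 − 1048576 = -230019.
Both addends (after negating the subtrahend) are negative and so is the stored result: no signed overflow.

-230019; no overflow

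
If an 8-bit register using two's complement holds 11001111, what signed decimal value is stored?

-49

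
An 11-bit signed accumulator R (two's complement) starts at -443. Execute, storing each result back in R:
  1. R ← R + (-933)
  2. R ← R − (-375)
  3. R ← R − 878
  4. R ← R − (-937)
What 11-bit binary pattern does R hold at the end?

10001010010

Start: R = -443 = 11001000101.
R = -443 + (-933) = -1376; wraps to 672 = 01010100000
R = 672 − (-375) = 1047; wraps to -1001 = 10000010111
R = -1001 − 878 = -1879; wraps to 169 = 00010101001
R = 169 − (-937) = 1106; wraps to -942 = 10001010010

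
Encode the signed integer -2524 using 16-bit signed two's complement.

|-2524| = 2524 = 0000100111011100 in 16 bits.
Invert the bits: 1111011000100011. Add 1: 1111011000100100.

1111011000100100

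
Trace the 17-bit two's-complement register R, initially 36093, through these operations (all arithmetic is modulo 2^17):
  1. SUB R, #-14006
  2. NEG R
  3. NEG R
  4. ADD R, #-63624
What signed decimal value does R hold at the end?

-13525

Start: R = 36093 = 01000110011111101.
R = 36093 − (-14006) = 50099 = 01100001110110011
R = −(50099) = -50099 = 10011110001001101
R = −(-50099) = 50099 = 01100001110110011
R = 50099 + (-63624) = -13525 = 11100101100101011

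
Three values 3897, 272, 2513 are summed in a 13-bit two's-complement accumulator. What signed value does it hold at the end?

-1510

3897 + 272 = 4169 → wraps to -4023 (1000001001001)
-4023 + 2513 = -1510 (1101000011010)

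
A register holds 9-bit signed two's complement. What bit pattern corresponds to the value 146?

146 is non-negative, so write it directly in 9 bits: 010010010.

010010010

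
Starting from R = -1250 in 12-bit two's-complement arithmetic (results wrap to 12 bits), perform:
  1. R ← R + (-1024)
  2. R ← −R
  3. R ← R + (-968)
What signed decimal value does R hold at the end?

1306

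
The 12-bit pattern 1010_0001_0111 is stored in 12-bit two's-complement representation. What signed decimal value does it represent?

MSB is 1, so the value is negative.
Invert: 010111101000. Add 1: 010111101001 = 1513. So the value is −1513.

-1513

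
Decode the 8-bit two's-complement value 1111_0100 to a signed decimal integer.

-12

MSB is 1, so the value is negative.
Unsigned reading: 244. Subtract 2^8 = 256: 244 − 256 = -12.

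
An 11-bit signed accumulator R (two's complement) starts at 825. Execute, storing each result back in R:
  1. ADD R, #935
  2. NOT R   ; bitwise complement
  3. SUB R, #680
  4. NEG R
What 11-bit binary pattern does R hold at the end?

00110001001

Start: R = 825 = 01100111001.
R = 825 + 935 = 1760; wraps to -288 = 11011100000
R = NOT 11011100000 = 00100011111 = 287
R = 287 − 680 = -393 = 11001110111
R = −(-393) = 393 = 00110001001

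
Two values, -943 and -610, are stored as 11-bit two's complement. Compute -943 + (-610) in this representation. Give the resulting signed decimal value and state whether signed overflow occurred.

495; overflow

-943 → 10001010001
-610 → 10110011110
  10001010001
+ 10110011110
= 00111101111  (discard carry-out 1)
Result 00111101111: MSB = 0 → value 495.
Both addends are negative but the stored result is non-negative: signed overflow. The true value -943 + (-610) = -1553 lies outside [-1024, 1023].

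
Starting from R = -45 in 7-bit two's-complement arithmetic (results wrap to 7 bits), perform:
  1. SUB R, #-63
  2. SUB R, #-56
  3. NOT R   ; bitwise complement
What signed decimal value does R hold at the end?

Start: R = -45 = 1010011.
R = -45 − (-63) = 18 = 0010010
R = 18 − (-56) = 74; wraps to -54 = 1001010
R = NOT 1001010 = 0110101 = 53

53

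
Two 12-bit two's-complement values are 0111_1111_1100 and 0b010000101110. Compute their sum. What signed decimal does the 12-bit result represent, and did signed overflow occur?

-982; overflow

0111_1111_1100 → 011111111100 = 2044 (signed)
0b010000101110 → 010000101110 = 1070 (signed)
  011111111100
+ 010000101110
= 110000101010
Result 110000101010: MSB = 1 → 3114 − 4096 = -982.
Both addends are non-negative but the stored result is negative: signed overflow. The true value 2044 + 1070 = 3114 lies outside [-2048, 2047].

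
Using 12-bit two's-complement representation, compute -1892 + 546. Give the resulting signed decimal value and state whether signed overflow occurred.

-1346; no overflow

-1892 → 100010011100
546 → 001000100010
  100010011100
+ 001000100010
= 101010111110
Result 101010111110: MSB = 1 → 2750 − 4096 = -1346.
Addends have opposite signs, so signed overflow cannot occur.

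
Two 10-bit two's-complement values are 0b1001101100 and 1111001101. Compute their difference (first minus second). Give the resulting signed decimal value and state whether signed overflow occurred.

-353; no overflow

0b1001101100 → 1001101100 = -404 (signed)
1111001101 = -51 (signed)
Subtract via negate-and-add: invert 1111001101 + 1 = 0000110011 (i.e. 51).
  1001101100
+ 0000110011
= 1010011111
Result 1010011111: MSB = 1 → 671 − 1024 = -353.
Addends (after negating the subtrahend) have opposite signs, so signed overflow cannot occur.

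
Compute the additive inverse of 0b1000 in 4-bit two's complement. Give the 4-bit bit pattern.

1000

Invert: 0111. Add 1: 1000.
(0b1000 is the minimum value -8; its negation overflows and yields itself.)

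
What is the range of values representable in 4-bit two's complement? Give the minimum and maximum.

min = -8, max = 7

Minimum: −2^3 = -8.
Maximum: 2^3 − 1 = 7.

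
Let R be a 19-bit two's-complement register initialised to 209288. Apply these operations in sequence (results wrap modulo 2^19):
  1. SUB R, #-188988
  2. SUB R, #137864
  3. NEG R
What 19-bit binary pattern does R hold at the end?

Start: R = 209288 = 0110011000110001000.
R = 209288 − (-188988) = 398276; wraps to -126012 = 1100001001111000100
R = -126012 − 137864 = -263876; wraps to 260412 = 0111111100100111100
R = −(260412) = -260412 = 1000000011011000100

1000000011011000100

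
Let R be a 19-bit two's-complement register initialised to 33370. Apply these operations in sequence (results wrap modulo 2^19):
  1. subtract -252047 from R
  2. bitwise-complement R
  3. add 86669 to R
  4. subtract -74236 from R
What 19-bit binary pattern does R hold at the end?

Start: R = 33370 = 0001000001001011010.
R = 33370 − (-252047) = 285417; wraps to -238871 = 1000101101011101001
R = NOT 1000101101011101001 = 0111010010100010110 = 238870
R = 238870 + 86669 = 325539; wraps to -198749 = 1001111011110100011
R = -198749 − (-74236) = -124513 = 1100001100110011111

1100001100110011111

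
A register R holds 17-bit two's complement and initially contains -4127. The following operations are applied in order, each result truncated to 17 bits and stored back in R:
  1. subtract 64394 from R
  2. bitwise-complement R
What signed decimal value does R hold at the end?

-62552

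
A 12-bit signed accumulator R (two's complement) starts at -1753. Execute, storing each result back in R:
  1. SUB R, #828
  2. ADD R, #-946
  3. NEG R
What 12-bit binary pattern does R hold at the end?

Start: R = -1753 = 100100100111.
R = -1753 − 828 = -2581; wraps to 1515 = 010111101011
R = 1515 + (-946) = 569 = 001000111001
R = −(569) = -569 = 110111000111

110111000111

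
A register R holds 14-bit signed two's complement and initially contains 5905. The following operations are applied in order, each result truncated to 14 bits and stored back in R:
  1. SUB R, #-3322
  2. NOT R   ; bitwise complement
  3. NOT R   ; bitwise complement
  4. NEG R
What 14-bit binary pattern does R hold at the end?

01101111110101

Start: R = 5905 = 01011100010001.
R = 5905 − (-3322) = 9227; wraps to -7157 = 10010000001011
R = NOT 10010000001011 = 01101111110100 = 7156
R = NOT 01101111110100 = 10010000001011 = -7157
R = −(-7157) = 7157 = 01101111110101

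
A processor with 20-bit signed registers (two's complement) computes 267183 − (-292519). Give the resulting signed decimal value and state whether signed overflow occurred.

-488874; overflow

267183 → 01000001001110101111
-292519 → 10111000100101011001
Subtract via negate-and-add: invert 10111000100101011001 + 1 = 01000111011010100111 (i.e. 292519).
  01000001001110101111
+ 01000111011010100111
= 10001000101001010110
Result 10001000101001010110: MSB = 1 → 559702 − 1048576 = -488874.
Both addends (after negating the subtrahend) are non-negative but the stored result is negative: signed overflow. The true value 267183 − (-292519) = 559702 lies outside [-524288, 524287].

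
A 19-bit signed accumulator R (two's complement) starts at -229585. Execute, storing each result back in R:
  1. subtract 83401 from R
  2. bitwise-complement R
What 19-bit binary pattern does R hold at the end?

1001100011010011001

Start: R = -229585 = 1000111111100101111.
R = -229585 − 83401 = -312986; wraps to 211302 = 0110011100101100110
R = NOT 0110011100101100110 = 1001100011010011001 = -211303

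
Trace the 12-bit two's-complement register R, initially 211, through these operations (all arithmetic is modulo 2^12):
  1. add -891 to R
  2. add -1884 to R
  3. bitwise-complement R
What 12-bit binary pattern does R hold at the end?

101000000011

Start: R = 211 = 000011010011.
R = 211 + (-891) = -680 = 110101011000
R = -680 + (-1884) = -2564; wraps to 1532 = 010111111100
R = NOT 010111111100 = 101000000011 = -1533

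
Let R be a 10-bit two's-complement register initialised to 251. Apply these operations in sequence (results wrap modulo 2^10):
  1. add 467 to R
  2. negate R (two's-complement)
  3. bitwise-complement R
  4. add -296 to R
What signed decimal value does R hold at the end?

Start: R = 251 = 0011111011.
R = 251 + 467 = 718; wraps to -306 = 1011001110
R = −(-306) = 306 = 0100110010
R = NOT 0100110010 = 1011001101 = -307
R = -307 + (-296) = -603; wraps to 421 = 0110100101

421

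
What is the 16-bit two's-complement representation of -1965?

|-1965| = 1965 = 0000011110101101 in 16 bits.
Invert the bits: 1111100001010010. Add 1: 1111100001010011.
Check: 1111100001010011 reads as 63571 − 65536 = -1965.

1111100001010011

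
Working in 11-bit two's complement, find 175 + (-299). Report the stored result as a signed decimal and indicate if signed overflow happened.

-124; no overflow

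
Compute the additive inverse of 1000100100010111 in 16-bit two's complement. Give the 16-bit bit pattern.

0111011011101001

Invert: 0111011011101000. Add 1: 0111011011101001.
Check: 1000100100010111 = -30441, 0111011011101001 = 30441.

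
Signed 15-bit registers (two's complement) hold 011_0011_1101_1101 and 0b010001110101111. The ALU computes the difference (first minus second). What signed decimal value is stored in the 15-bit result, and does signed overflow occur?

011_0011_1101_1101 → 011001111011101 = 13277 (signed)
0b010001110101111 → 010001110101111 = 9135 (signed)
Subtract via negate-and-add: invert 010001110101111 + 1 = 101110001010001 (i.e. -9135).
  011001111011101
+ 101110001010001
= 001000000101110  (discard carry-out 1)
Result 001000000101110: MSB = 0 → value 4142.
Addends (after negating the subtrahend) have opposite signs, so signed overflow cannot occur.

4142; no overflow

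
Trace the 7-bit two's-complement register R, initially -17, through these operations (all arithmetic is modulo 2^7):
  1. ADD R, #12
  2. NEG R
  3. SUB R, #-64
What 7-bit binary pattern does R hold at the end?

Start: R = -17 = 1101111.
R = -17 + 12 = -5 = 1111011
R = −(-5) = 5 = 0000101
R = 5 − (-64) = 69; wraps to -59 = 1000101

1000101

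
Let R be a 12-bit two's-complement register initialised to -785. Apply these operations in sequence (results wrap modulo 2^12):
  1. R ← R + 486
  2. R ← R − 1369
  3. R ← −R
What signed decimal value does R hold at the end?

Start: R = -785 = 110011101111.
R = -785 + 486 = -299 = 111011010101
R = -299 − 1369 = -1668 = 100101111100
R = −(-1668) = 1668 = 011010000100

1668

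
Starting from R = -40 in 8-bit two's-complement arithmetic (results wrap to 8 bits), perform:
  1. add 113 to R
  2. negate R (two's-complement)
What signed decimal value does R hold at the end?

Start: R = -40 = 11011000.
R = -40 + 113 = 73 = 01001001
R = −(73) = -73 = 10110111

-73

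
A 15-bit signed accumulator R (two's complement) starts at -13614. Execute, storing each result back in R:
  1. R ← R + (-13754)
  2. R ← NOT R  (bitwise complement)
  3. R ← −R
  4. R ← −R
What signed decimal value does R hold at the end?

Start: R = -13614 = 100101011010010.
R = -13614 + (-13754) = -27368; wraps to 5400 = 001010100011000
R = NOT 001010100011000 = 110101011100111 = -5401
R = −(-5401) = 5401 = 001010100011001
R = −(5401) = -5401 = 110101011100111

-5401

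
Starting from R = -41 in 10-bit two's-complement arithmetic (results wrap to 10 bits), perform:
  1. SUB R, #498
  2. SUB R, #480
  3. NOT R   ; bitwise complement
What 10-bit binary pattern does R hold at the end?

Start: R = -41 = 1111010111.
R = -41 − 498 = -539; wraps to 485 = 0111100101
R = 485 − 480 = 5 = 0000000101
R = NOT 0000000101 = 1111111010 = -6

1111111010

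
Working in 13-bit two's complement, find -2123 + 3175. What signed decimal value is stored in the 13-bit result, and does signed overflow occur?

-2123 → 1011110110101
3175 → 0110001100111
  1011110110101
+ 0110001100111
= 0010000011100  (discard carry-out 1)
Result 0010000011100: MSB = 0 → value 1052.
Addends have opposite signs, so signed overflow cannot occur.

1052; no overflow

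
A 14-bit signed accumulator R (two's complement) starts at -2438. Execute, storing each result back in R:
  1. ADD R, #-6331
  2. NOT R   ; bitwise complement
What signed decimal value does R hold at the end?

Start: R = -2438 = 11011001111010.
R = -2438 + (-6331) = -8769; wraps to 7615 = 01110110111111
R = NOT 01110110111111 = 10001001000000 = -7616

-7616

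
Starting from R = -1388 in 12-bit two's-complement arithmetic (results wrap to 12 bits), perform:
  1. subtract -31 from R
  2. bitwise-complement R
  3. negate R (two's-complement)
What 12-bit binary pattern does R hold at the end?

Start: R = -1388 = 101010010100.
R = -1388 − (-31) = -1357 = 101010110011
R = NOT 101010110011 = 010101001100 = 1356
R = −(1356) = -1356 = 101010110100

101010110100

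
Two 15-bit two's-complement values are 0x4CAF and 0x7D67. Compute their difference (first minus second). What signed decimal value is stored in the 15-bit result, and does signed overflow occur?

-12472; no overflow

0x4CAF = 100110010101111 = -13137 (signed)
0x7D67 = 111110101100111 = -665 (signed)
Subtract via negate-and-add: invert 111110101100111 + 1 = 000001010011001 (i.e. 665).
  100110010101111
+ 000001010011001
= 100111101001000
Result 100111101001000: MSB = 1 → 20296 − 32768 = -12472.
Addends (after negating the subtrahend) have opposite signs, so signed overflow cannot occur.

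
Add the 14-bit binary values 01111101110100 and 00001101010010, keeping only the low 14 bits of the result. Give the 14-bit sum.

  01111101110100
+ 00001101010010
= 10001011000110

10001011000110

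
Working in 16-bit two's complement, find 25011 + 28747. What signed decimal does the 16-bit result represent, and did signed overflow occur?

-11778; overflow

25011 → 0110000110110011
28747 → 0111000001001011
  0110000110110011
+ 0111000001001011
= 1101000111111110
Result 1101000111111110: MSB = 1 → 53758 − 65536 = -11778.
Both addends are non-negative but the stored result is negative: signed overflow. The true value 25011 + 28747 = 53758 lies outside [-32768, 32767].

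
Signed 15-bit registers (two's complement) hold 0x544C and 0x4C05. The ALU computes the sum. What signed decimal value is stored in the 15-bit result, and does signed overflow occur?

0x544C = 101010001001100 = -11188 (signed)
0x4C05 = 100110000000101 = -13307 (signed)
  101010001001100
+ 100110000000101
= 010000001010001  (discard carry-out 1)
Result 010000001010001: MSB = 0 → value 8273.
Both addends are negative but the stored result is non-negative: signed overflow. The true value -11188 + (-13307) = -24495 lies outside [-16384, 16383].

8273; overflow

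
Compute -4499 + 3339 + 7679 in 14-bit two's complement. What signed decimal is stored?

-4499 + 3339 = -1160 (11101101111000)
-1160 + 7679 = 6519 (01100101110111)

6519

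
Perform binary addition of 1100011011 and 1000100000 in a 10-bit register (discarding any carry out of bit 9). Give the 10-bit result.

0100111011

  1100011011
+ 1000100000
= 0100111011  (discard carry-out 1)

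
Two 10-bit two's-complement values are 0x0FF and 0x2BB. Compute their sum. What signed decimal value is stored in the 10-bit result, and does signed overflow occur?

0x0FF = 0011111111 = 255 (signed)
0x2BB = 1010111011 = -325 (signed)
  0011111111
+ 1010111011
= 1110111010
Result 1110111010: MSB = 1 → 954 − 1024 = -70.
Addends have opposite signs, so signed overflow cannot occur.

-70; no overflow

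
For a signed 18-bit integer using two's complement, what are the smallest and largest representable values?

Minimum: −2^17 = -131072.
Maximum: 2^17 − 1 = 131071.

min = -131072, max = 131071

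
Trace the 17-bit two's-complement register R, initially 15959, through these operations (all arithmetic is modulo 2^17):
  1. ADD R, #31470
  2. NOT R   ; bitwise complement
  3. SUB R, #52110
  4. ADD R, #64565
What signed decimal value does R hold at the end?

Start: R = 15959 = 00011111001010111.
R = 15959 + 31470 = 47429 = 01011100101000101
R = NOT 01011100101000101 = 10100011010111010 = -47430
R = -47430 − 52110 = -99540; wraps to 31532 = 00111101100101100
R = 31532 + 64565 = 96097; wraps to -34975 = 10111011101100001

-34975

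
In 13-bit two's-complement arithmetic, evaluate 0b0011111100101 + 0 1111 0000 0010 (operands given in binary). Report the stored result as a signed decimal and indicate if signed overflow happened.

0b0011111100101 → 0011111100101 = 2021 (signed)
0 1111 0000 0010 → 0111100000010 = 3842 (signed)
  0011111100101
+ 0111100000010
= 1011011100111
Result 1011011100111: MSB = 1 → 5863 − 8192 = -2329.
Both addends are non-negative but the stored result is negative: signed overflow. The true value 2021 + 3842 = 5863 lies outside [-4096, 4095].

-2329; overflow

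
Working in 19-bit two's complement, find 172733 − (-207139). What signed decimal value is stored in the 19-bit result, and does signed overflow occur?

172733 → 0101010001010111101
-207139 → 1001101011011011101
Subtract via negate-and-add: invert 1001101011011011101 + 1 = 0110010100100100011 (i.e. 207139).
  0101010001010111101
+ 0110010100100100011
= 1011100101111100000
Result 1011100101111100000: MSB = 1 → 379872 − 524288 = -144416.
Both addends (after negating the subtrahend) are non-negative but the stored result is negative: signed overflow. The true value 172733 − (-207139) = 379872 lies outside [-262144, 262143].

-144416; overflow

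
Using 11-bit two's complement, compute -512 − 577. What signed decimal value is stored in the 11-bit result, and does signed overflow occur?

959; overflow

-512 → 11000000000
577 → 01001000001
Subtract via negate-and-add: invert 01001000001 + 1 = 10110111111 (i.e. -577).
  11000000000
+ 10110111111
= 01110111111  (discard carry-out 1)
Result 01110111111: MSB = 0 → value 959.
Both addends (after negating the subtrahend) are negative but the stored result is non-negative: signed overflow. The true value -512 − 577 = -1089 lies outside [-1024, 1023].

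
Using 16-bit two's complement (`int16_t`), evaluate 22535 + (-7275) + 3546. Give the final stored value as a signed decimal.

18806

22535 + (-7275) = 15260 (0011101110011100)
15260 + 3546 = 18806 (0100100101110110)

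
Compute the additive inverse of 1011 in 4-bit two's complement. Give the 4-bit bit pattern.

Invert: 0100. Add 1: 0101.

0101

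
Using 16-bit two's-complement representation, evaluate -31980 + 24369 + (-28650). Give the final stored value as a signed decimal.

29275

-31980 + 24369 = -7611 (1110001001000101)
-7611 + (-28650) = -36261 → wraps to 29275 (0111001001011011)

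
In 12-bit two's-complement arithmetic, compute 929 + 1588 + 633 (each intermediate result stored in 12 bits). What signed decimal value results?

929 + 1588 = 2517 → wraps to -1579 (100111010101)
-1579 + 633 = -946 (110001001110)

-946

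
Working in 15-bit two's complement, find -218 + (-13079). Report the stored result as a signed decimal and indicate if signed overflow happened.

-13297; no overflow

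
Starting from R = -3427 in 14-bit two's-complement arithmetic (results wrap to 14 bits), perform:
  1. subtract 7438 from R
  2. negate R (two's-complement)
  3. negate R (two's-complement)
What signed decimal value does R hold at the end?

5519

Start: R = -3427 = 11001010011101.
R = -3427 − 7438 = -10865; wraps to 5519 = 01010110001111
R = −(5519) = -5519 = 10101001110001
R = −(-5519) = 5519 = 01010110001111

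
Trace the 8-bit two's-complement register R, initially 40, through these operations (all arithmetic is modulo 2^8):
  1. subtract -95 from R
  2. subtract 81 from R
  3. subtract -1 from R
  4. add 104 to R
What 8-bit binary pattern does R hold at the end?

10011111

Start: R = 40 = 00101000.
R = 40 − (-95) = 135; wraps to -121 = 10000111
R = -121 − 81 = -202; wraps to 54 = 00110110
R = 54 − (-1) = 55 = 00110111
R = 55 + 104 = 159; wraps to -97 = 10011111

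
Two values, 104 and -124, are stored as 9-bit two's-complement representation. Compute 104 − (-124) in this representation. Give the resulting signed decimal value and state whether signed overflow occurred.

104 → 001101000
-124 → 110000100
Subtract via negate-and-add: invert 110000100 + 1 = 001111100 (i.e. 124).
  001101000
+ 001111100
= 011100100
Result 011100100: MSB = 0 → value 228.
Both addends (after negating the subtrahend) are non-negative and so is the stored result: no signed overflow.

228; no overflow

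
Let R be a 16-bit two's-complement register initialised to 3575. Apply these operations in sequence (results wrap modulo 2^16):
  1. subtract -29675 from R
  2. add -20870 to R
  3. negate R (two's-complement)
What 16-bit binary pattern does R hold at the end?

1100111110100100

Start: R = 3575 = 0000110111110111.
R = 3575 − (-29675) = 33250; wraps to -32286 = 1000000111100010
R = -32286 + (-20870) = -53156; wraps to 12380 = 0011000001011100
R = −(12380) = -12380 = 1100111110100100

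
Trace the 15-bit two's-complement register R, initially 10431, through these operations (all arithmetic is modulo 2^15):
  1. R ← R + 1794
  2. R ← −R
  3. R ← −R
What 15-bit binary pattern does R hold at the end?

Start: R = 10431 = 010100010111111.
R = 10431 + 1794 = 12225 = 010111111000001
R = −(12225) = -12225 = 101000000111111
R = −(-12225) = 12225 = 010111111000001

010111111000001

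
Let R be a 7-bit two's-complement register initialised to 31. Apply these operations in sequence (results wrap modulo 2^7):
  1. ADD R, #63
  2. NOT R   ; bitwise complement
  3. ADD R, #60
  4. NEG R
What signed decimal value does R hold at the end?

Start: R = 31 = 0011111.
R = 31 + 63 = 94; wraps to -34 = 1011110
R = NOT 1011110 = 0100001 = 33
R = 33 + 60 = 93; wraps to -35 = 1011101
R = −(-35) = 35 = 0100011

35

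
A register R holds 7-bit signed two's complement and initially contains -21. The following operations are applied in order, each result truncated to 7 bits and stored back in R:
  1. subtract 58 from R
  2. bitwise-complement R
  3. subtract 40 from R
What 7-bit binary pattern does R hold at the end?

Start: R = -21 = 1101011.
R = -21 − 58 = -79; wraps to 49 = 0110001
R = NOT 0110001 = 1001110 = -50
R = -50 − 40 = -90; wraps to 38 = 0100110

0100110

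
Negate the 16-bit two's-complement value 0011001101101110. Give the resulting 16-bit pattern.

1100110010010010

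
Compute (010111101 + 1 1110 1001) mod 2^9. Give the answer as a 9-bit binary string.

  010111101
+ 111101001
= 010100110  (discard carry-out 1)

010100110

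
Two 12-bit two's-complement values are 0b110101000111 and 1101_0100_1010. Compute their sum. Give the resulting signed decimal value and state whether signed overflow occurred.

-1391; no overflow

0b110101000111 → 110101000111 = -697 (signed)
1101_0100_1010 → 110101001010 = -694 (signed)
  110101000111
+ 110101001010
= 101010010001  (discard carry-out 1)
Result 101010010001: MSB = 1 → 2705 − 4096 = -1391.
Both addends are negative and so is the stored result: no signed overflow.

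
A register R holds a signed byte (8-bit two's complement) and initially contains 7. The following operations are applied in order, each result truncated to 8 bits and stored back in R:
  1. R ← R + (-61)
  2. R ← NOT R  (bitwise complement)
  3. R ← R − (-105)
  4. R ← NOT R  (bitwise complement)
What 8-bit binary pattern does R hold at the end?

01100001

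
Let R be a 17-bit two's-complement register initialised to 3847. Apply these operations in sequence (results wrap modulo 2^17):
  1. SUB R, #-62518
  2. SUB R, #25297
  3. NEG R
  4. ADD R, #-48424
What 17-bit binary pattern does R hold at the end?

Start: R = 3847 = 00000111100000111.
R = 3847 − (-62518) = 66365; wraps to -64707 = 10000001100111101
R = -64707 − 25297 = -90004; wraps to 41068 = 01010000001101100
R = −(41068) = -41068 = 10101111110010100
R = -41068 + (-48424) = -89492; wraps to 41580 = 01010001001101100

01010001001101100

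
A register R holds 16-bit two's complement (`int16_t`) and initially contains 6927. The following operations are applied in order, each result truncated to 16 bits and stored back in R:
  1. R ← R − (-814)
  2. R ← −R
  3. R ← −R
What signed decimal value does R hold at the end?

Start: R = 6927 = 0001101100001111.
R = 6927 − (-814) = 7741 = 0001111000111101
R = −(7741) = -7741 = 1110000111000011
R = −(-7741) = 7741 = 0001111000111101

7741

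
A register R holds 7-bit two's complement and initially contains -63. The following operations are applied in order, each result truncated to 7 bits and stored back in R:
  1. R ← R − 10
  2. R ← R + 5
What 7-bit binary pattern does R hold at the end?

Start: R = -63 = 1000001.
R = -63 − 10 = -73; wraps to 55 = 0110111
R = 55 + 5 = 60 = 0111100

0111100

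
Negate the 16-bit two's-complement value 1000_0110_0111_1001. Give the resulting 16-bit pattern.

Invert: 0111100110000110. Add 1: 0111100110000111.
Check: 1000011001111001 = -31111, 0111100110000111 = 31111.

0111100110000111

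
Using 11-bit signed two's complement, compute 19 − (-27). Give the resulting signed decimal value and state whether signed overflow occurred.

46; no overflow

19 → 00000010011
-27 → 11111100101
Subtract via negate-and-add: invert 11111100101 + 1 = 00000011011 (i.e. 27).
  00000010011
+ 00000011011
= 00000101110
Result 00000101110: MSB = 0 → value 46.
Both addends (after negating the subtrahend) are non-negative and so is the stored result: no signed overflow.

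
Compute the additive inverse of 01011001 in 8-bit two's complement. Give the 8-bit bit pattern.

Invert: 10100110. Add 1: 10100111.

10100111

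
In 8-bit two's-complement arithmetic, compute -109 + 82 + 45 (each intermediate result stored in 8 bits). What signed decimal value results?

-109 + 82 = -27 (11100101)
-27 + 45 = 18 (00010010)

18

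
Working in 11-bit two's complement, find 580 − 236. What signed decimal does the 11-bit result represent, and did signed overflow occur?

580 → 01001000100
236 → 00011101100
Subtract via negate-and-add: invert 00011101100 + 1 = 11100010100 (i.e. -236).
  01001000100
+ 11100010100
= 00101011000  (discard carry-out 1)
Result 00101011000: MSB = 0 → value 344.
Addends (after negating the subtrahend) have opposite signs, so signed overflow cannot occur.

344; no overflow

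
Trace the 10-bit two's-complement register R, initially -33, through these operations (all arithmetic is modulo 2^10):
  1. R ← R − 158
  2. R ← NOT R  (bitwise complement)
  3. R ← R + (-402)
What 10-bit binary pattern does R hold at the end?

Start: R = -33 = 1111011111.
R = -33 − 158 = -191 = 1101000001
R = NOT 1101000001 = 0010111110 = 190
R = 190 + (-402) = -212 = 1100101100

1100101100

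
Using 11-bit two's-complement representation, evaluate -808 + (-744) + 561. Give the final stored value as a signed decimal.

-991

-808 + (-744) = -1552 → wraps to 496 (00111110000)
496 + 561 = 1057 → wraps to -991 (10000100001)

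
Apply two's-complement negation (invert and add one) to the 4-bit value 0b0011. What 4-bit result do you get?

1101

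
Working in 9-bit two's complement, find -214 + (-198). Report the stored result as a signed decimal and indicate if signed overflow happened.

100; overflow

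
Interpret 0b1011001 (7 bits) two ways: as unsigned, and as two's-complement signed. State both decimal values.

Unsigned: 1011001 = 89.
Signed: MSB=1 → 89 − 128 = -39.

unsigned = 89, signed = -39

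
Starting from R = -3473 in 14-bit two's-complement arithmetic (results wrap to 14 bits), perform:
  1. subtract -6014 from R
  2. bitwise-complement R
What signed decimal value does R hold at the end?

-2542

Start: R = -3473 = 11001001101111.
R = -3473 − (-6014) = 2541 = 00100111101101
R = NOT 00100111101101 = 11011000010010 = -2542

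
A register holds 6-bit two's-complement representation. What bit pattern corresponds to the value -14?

|-14| = 14 = 001110 in 6 bits.
Invert the bits: 110001. Add 1: 110010.
Check: 110010 reads as 50 − 64 = -14.

110010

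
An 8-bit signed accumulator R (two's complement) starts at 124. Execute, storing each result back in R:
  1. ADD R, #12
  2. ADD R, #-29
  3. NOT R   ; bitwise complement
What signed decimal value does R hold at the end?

Start: R = 124 = 01111100.
R = 124 + 12 = 136; wraps to -120 = 10001000
R = -120 + (-29) = -149; wraps to 107 = 01101011
R = NOT 01101011 = 10010100 = -108

-108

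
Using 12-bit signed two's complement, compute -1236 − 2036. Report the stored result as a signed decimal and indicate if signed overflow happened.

-1236 → 101100101100
2036 → 011111110100
Subtract via negate-and-add: invert 011111110100 + 1 = 100000001100 (i.e. -2036).
  101100101100
+ 100000001100
= 001100111000  (discard carry-out 1)
Result 001100111000: MSB = 0 → value 824.
Both addends (after negating the subtrahend) are negative but the stored result is non-negative: signed overflow. The true value -1236 − 2036 = -3272 lies outside [-2048, 2047].

824; overflow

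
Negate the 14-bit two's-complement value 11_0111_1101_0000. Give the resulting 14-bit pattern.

00100000110000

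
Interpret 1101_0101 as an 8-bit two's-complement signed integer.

MSB is 1, so the value is negative.
Unsigned reading: 213. Subtract 2^8 = 256: 213 − 256 = -43.

-43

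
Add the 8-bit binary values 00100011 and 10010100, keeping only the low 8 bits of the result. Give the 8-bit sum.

10110111

  00100011
+ 10010100
= 10110111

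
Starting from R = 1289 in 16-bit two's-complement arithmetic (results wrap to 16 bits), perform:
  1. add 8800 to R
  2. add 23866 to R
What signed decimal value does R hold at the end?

-31581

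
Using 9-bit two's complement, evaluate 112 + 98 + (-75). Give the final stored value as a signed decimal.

135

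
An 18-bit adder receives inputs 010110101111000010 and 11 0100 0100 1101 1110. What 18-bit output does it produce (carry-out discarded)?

001011000010100000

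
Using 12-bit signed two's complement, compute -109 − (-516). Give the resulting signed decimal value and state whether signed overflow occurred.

-109 → 111110010011
-516 → 110111111100
Subtract via negate-and-add: invert 110111111100 + 1 = 001000000100 (i.e. 516).
  111110010011
+ 001000000100
= 000110010111  (discard carry-out 1)
Result 000110010111: MSB = 0 → value 407.
Addends (after negating the subtrahend) have opposite signs, so signed overflow cannot occur.

407; no overflow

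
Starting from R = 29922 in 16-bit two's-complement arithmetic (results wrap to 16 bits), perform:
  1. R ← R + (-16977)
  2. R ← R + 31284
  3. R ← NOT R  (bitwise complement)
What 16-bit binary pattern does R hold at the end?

0101001100111010

Start: R = 29922 = 0111010011100010.
R = 29922 + (-16977) = 12945 = 0011001010010001
R = 12945 + 31284 = 44229; wraps to -21307 = 1010110011000101
R = NOT 1010110011000101 = 0101001100111010 = 21306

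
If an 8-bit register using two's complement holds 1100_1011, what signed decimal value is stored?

-53

MSB is 1, so the value is negative.
Invert: 00110100. Add 1: 00110101 = 53. So the value is −53.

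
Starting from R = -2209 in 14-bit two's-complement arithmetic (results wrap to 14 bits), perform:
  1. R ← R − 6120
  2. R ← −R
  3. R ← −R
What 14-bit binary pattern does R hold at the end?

Start: R = -2209 = 11011101011111.
R = -2209 − 6120 = -8329; wraps to 8055 = 01111101110111
R = −(8055) = -8055 = 10000010001001
R = −(-8055) = 8055 = 01111101110111

01111101110111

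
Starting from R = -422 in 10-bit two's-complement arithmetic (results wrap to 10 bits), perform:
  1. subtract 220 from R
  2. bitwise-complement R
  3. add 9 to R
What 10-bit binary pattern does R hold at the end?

Start: R = -422 = 1001011010.
R = -422 − 220 = -642; wraps to 382 = 0101111110
R = NOT 0101111110 = 1010000001 = -383
R = -383 + 9 = -374 = 1010001010

1010001010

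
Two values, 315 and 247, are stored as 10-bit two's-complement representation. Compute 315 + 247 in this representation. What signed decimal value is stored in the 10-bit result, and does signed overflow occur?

-462; overflow

315 → 0100111011
247 → 0011110111
  0100111011
+ 0011110111
= 1000110010
Result 1000110010: MSB = 1 → 562 − 1024 = -462.
Both addends are non-negative but the stored result is negative: signed overflow. The true value 315 + 247 = 562 lies outside [-512, 511].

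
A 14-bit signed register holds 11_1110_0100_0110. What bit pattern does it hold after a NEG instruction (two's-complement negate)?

00000110111010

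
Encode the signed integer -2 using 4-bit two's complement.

1110

|-2| = 2 = 0010 in 4 bits.
Invert the bits: 1101. Add 1: 1110.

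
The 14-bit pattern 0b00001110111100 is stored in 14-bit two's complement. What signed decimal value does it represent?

956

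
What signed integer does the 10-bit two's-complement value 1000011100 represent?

MSB is 1, so the value is negative.
Invert: 0111100011. Add 1: 0111100100 = 484. So the value is −484.

-484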